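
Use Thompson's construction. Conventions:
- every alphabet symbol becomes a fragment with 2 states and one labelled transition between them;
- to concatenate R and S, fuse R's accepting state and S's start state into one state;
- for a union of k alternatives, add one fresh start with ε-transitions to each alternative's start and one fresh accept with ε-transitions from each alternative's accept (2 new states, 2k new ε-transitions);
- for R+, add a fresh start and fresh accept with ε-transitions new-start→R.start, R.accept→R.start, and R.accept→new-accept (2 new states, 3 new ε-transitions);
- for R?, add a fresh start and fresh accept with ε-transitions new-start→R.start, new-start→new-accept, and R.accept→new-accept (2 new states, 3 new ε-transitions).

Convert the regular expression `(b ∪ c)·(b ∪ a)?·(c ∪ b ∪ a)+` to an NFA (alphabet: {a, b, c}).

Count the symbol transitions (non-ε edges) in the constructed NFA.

7

Bottom-up over the parse tree:
Each of the 7 symbol leaves contributes exactly 1 symbol transition.
  b ∪ c → 2 symbol transitions
  b ∪ a → 2 symbol transitions
  (b ∪ a)? → 2 symbol transitions
  c ∪ b ∪ a → 3 symbol transitions
  (c ∪ b ∪ a)+ → 3 symbol transitions
  (b ∪ c)·(b ∪ a)?·(c ∪ b ∪ a)+ → 7 symbol transitions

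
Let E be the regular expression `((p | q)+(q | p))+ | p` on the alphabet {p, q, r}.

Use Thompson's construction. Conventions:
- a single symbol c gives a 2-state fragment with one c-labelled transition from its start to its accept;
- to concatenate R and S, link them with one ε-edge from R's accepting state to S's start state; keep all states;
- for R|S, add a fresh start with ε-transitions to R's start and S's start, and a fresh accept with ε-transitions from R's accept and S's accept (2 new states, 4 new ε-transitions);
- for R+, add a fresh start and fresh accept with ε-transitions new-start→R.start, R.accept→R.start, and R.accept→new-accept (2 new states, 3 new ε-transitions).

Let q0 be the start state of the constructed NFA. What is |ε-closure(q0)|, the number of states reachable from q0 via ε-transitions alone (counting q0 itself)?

7

Work bottom-up. For each fragment F, track |ε-closure(F.start)| and whether F's accept lies in that closure (i.e. whether F accepts ε). A single-symbol fragment has closure size 1 and does not accept ε.
  p | q — |ε-closure| = 1 + 1 + 1 = 3 (the new accept is not ε-reachable since no branch accepts ε)
  (p | q)+ — |ε-closure| = 1 + 3 = 4 (the body doesn't accept ε, so the new accept is not reached)
  q | p — |ε-closure| = 1 + 1 + 1 = 3 (the new accept is not ε-reachable since no branch accepts ε)
  (p | q)+(q | p) — |ε-closure| equals the left operand's closure size = 4 (its accept is not ε-reachable, so the closure stops there)
  ((p | q)+(q | p))+ — |ε-closure| = 1 + 4 = 5 (the body doesn't accept ε, so the new accept is not reached)
  ((p | q)+(q | p))+ | p — |ε-closure| = 1 + 5 + 1 = 7 (the new accept is not ε-reachable since no branch accepts ε)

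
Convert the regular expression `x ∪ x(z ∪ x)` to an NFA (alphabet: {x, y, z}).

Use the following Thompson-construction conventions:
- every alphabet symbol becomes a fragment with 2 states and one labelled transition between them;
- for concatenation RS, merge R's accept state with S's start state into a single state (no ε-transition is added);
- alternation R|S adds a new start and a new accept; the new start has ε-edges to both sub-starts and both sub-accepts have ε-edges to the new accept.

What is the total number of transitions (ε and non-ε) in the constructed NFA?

12

Building bottom-up:
Each of the 4 symbol leaves contributes 1 transition (1 symbol, 0 ε).
  z ∪ x → 6 transitions (2 symbol, 4 ε)
  x(z ∪ x) → 7 transitions (3 symbol, 4 ε)
  x ∪ x(z ∪ x) → 12 transitions (4 symbol, 8 ε)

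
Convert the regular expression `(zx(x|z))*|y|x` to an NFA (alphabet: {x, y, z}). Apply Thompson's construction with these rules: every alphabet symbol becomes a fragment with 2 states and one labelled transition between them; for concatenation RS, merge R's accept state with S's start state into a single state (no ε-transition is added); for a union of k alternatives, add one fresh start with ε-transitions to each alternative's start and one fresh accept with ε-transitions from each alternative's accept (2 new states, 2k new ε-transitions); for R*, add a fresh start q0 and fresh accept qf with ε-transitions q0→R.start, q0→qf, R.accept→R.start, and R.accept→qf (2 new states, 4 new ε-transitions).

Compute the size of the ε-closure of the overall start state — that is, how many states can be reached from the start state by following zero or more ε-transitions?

7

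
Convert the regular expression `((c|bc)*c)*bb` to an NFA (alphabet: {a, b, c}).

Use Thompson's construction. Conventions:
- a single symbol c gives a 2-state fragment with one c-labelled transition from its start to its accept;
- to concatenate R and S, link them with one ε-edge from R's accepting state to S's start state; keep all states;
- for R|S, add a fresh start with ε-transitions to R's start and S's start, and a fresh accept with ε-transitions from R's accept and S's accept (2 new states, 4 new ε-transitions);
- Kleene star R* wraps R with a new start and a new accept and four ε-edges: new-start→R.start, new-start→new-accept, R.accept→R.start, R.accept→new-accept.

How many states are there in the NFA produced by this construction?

Building bottom-up:
Each of the 6 symbol leaves contributes a 2-state fragment.
  bc : 4 states
  c|bc : 8 states
  (c|bc)* : 10 states
  (c|bc)*c : 12 states
  ((c|bc)*c)* : 14 states
  ((c|bc)*c)*bb : 18 states

18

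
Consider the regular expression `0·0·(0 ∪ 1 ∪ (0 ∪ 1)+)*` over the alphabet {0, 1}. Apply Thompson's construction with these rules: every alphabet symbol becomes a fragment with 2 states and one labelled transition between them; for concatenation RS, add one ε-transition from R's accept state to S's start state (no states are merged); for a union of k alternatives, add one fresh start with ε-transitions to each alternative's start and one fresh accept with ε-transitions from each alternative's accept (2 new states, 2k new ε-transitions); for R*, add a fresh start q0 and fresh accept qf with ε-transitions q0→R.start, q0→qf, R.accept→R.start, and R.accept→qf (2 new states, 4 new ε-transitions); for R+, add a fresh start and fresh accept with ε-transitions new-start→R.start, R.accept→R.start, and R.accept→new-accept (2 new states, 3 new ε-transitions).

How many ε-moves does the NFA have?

19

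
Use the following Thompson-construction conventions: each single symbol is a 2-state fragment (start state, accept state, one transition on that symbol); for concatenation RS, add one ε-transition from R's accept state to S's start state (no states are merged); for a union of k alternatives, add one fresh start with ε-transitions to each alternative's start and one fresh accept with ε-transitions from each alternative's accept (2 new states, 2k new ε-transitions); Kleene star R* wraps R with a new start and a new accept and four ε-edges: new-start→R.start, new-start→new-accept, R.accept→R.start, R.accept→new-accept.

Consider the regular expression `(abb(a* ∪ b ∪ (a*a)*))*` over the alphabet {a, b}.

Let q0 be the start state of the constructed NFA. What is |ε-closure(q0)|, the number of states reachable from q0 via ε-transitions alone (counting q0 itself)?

Work bottom-up. For each fragment F, track |ε-closure(F.start)| and whether F's accept lies in that closure (i.e. whether F accepts ε). A single-symbol fragment has closure size 1 and does not accept ε.
  a* : the star's fresh start ε-reaches both the body's start and the fresh accept: |ε-closure| = 2 + 1 = 3
  a* : the star's fresh start ε-reaches both the body's start and the fresh accept: |ε-closure| = 2 + 1 = 3
  a*a : the left operand accepts ε, so the closure extends into the next operand (via the concat ε-link); |ε-closure| = 3 + 1 = 4
  (a*a)* : |ε-closure| = 1 (new start) + 4 (body) + 1 (new accept) = 6
  a* ∪ b ∪ (a*a)* : |ε-closure| = 1 (new start) + (3 + 1 + 6) + 1 (new accept, since some branch ε-reaches its own accept) = 12
  abb(a* ∪ b ∪ (a*a)*) : |ε-closure| equals the left operand's closure size = 1 (its accept is not ε-reachable, so the closure stops there)
  (abb(a* ∪ b ∪ (a*a)*))* : |ε-closure| = 1 (new start) + 1 (body) + 1 (new accept) = 3

3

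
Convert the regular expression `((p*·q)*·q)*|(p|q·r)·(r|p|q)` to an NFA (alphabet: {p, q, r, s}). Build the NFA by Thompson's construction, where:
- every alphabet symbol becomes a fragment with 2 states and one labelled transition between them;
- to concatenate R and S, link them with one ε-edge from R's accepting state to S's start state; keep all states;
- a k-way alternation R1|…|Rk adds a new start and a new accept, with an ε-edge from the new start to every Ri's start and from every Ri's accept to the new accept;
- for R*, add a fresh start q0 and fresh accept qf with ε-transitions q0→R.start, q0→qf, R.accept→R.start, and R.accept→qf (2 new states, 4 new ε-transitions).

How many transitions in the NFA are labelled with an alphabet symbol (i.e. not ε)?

9

Recursing over subexpressions:
Each of the 9 symbol leaves contributes exactly 1 symbol transition.
  p* — 1 symbol transition
  p*·q — 2 symbol transitions
  (p*·q)* — 2 symbol transitions
  (p*·q)*·q — 3 symbol transitions
  ((p*·q)*·q)* — 3 symbol transitions
  q·r — 2 symbol transitions
  p|q·r — 3 symbol transitions
  r|p|q — 3 symbol transitions
  (p|q·r)·(r|p|q) — 6 symbol transitions
  ((p*·q)*·q)*|(p|q·r)·(r|p|q) — 9 symbol transitions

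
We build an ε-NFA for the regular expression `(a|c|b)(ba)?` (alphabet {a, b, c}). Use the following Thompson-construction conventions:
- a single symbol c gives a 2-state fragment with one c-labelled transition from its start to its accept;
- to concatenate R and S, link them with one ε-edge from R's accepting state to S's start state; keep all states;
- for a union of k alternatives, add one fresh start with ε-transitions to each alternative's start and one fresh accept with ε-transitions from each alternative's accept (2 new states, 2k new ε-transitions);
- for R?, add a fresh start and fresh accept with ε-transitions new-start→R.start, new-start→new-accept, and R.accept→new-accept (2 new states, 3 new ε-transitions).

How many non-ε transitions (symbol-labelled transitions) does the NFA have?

Building bottom-up:
Each of the 5 symbol leaves contributes exactly 1 symbol transition.
  a|c|b → 3 symbol transitions
  ba → 2 symbol transitions
  (ba)? → 2 symbol transitions
  (a|c|b)(ba)? → 5 symbol transitions

5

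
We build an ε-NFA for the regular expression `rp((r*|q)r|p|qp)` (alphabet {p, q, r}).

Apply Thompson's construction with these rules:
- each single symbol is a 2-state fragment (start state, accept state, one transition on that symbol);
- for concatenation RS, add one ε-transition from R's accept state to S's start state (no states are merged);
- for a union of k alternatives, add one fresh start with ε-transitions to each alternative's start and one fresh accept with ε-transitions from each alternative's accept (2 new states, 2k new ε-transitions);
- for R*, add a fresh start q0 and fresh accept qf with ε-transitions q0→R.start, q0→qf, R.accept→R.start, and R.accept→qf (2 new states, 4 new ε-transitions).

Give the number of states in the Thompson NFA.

Per subexpression:
Each of the 8 symbol leaves contributes a 2-state fragment.
  r* → 4 states
  r*|q → 8 states
  (r*|q)r → 10 states
  qp → 4 states
  (r*|q)r|p|qp → 18 states
  rp((r*|q)r|p|qp) → 22 states

22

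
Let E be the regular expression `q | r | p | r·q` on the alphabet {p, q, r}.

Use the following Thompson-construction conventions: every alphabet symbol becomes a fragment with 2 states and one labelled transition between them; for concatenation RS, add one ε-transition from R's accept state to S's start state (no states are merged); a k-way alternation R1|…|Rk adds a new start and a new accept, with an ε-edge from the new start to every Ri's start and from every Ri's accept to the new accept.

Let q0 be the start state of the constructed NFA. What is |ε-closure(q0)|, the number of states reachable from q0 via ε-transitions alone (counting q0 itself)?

5

Compute the ε-closure size of each fragment's start state recursively; a symbol fragment's start has no outgoing ε-edge, so its closure is just itself (size 1).
  r·q → same as the first factor's closure: |closure| = 1
  q | r | p | r·q → |closure| = 1 + 1 + 1 + 1 + 1 = 5 (the new accept is not ε-reachable since no branch accepts ε)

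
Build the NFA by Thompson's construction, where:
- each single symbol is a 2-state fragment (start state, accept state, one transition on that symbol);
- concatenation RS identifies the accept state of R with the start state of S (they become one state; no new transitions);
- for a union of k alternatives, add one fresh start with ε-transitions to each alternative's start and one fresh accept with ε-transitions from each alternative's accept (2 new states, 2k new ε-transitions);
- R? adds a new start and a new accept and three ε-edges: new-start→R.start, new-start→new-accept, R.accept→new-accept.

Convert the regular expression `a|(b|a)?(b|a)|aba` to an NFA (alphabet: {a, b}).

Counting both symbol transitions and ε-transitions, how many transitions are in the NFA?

25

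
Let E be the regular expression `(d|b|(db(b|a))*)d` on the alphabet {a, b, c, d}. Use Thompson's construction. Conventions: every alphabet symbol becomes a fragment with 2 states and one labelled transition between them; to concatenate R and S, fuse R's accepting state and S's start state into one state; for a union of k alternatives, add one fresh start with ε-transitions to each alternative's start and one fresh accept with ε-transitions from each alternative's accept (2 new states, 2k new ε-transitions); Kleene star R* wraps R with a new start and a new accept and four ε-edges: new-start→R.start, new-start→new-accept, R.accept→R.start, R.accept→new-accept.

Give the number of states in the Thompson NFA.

Recursing over subexpressions:
Each of the 7 symbol leaves contributes a 2-state fragment.
  b|a → 6 states
  db(b|a) → 8 states
  (db(b|a))* → 10 states
  d|b|(db(b|a))* → 16 states
  (d|b|(db(b|a))*)d → 17 states

17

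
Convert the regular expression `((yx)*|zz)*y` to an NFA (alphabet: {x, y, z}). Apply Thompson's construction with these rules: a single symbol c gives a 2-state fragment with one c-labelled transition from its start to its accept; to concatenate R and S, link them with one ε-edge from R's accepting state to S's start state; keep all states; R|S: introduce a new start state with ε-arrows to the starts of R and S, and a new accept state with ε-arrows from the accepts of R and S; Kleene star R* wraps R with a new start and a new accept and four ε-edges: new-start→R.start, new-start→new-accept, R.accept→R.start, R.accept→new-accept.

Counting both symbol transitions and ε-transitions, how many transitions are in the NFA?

Building bottom-up:
Each of the 5 symbol leaves contributes 1 transition (1 symbol, 0 ε).
  yx : 3 transitions (2 symbol, 1 ε)
  (yx)* : 7 transitions (2 symbol, 5 ε)
  zz : 3 transitions (2 symbol, 1 ε)
  (yx)*|zz : 14 transitions (4 symbol, 10 ε)
  ((yx)*|zz)* : 18 transitions (4 symbol, 14 ε)
  ((yx)*|zz)*y : 20 transitions (5 symbol, 15 ε)

20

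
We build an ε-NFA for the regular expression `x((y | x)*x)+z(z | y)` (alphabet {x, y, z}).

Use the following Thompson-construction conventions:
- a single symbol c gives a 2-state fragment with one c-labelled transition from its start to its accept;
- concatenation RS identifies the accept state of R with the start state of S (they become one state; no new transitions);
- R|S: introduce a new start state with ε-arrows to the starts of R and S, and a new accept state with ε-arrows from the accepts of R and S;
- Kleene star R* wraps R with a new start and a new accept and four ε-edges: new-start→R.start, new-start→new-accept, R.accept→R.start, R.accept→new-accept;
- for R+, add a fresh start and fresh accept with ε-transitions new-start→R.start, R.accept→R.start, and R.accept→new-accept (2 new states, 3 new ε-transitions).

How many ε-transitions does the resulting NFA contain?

Bottom-up over the parse tree:
Each of the 7 symbol leaves contributes 0 ε-transitions.
  y | x → 4 ε-transitions
  (y | x)* → 8 ε-transitions
  (y | x)*x → 8 ε-transitions
  ((y | x)*x)+ → 11 ε-transitions
  z | y → 4 ε-transitions
  x((y | x)*x)+z(z | y) → 15 ε-transitions

15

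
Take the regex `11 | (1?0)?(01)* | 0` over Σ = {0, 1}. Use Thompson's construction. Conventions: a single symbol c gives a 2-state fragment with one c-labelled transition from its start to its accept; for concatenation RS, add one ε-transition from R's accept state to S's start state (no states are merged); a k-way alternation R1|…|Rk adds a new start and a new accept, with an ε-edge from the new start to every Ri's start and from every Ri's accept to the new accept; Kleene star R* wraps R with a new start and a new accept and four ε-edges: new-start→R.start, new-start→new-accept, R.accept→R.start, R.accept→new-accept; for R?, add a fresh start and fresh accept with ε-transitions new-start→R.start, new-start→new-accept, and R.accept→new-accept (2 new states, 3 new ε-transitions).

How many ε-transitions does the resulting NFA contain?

Recursing over subexpressions:
Each of the 7 symbol leaves contributes 0 ε-transitions.
  11 → 1 ε-transition
  1? → 3 ε-transitions
  1?0 → 4 ε-transitions
  (1?0)? → 7 ε-transitions
  01 → 1 ε-transition
  (01)* → 5 ε-transitions
  (1?0)?(01)* → 13 ε-transitions
  11 | (1?0)?(01)* | 0 → 20 ε-transitions

20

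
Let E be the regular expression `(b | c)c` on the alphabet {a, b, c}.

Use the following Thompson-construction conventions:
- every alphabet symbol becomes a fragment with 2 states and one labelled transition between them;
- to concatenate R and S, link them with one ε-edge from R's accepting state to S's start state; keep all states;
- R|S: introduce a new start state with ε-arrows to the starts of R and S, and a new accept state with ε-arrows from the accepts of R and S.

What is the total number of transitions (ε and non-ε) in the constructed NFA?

By structural recursion:
Each of the 3 symbol leaves contributes 1 transition (1 symbol, 0 ε).
  b | c — 6 transitions (2 symbol, 4 ε)
  (b | c)c — 8 transitions (3 symbol, 5 ε)

8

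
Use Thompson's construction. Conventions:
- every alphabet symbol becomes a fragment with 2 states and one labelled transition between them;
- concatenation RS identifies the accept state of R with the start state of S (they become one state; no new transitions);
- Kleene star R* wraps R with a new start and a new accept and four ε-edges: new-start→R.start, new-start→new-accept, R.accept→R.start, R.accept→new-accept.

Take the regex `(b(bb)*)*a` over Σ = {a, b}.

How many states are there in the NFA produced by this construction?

9

Per subexpression:
Each of the 4 symbol leaves contributes a 2-state fragment.
  bb = 3 states
  (bb)* = 5 states
  b(bb)* = 6 states
  (b(bb)*)* = 8 states
  (b(bb)*)*a = 9 states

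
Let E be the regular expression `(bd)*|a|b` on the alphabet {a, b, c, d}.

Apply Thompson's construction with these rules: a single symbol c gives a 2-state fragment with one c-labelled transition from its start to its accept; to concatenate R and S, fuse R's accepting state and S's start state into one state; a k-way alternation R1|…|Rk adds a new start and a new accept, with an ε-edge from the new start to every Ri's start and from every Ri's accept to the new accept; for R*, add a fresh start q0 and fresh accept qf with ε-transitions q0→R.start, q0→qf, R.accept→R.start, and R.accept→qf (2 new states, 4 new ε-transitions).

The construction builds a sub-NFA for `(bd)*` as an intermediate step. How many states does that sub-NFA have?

Fragment for `(bd)*`:
Each of the 2 symbol leaves contributes a 2-state fragment.
  bd = 3 states
  (bd)* = 5 states

5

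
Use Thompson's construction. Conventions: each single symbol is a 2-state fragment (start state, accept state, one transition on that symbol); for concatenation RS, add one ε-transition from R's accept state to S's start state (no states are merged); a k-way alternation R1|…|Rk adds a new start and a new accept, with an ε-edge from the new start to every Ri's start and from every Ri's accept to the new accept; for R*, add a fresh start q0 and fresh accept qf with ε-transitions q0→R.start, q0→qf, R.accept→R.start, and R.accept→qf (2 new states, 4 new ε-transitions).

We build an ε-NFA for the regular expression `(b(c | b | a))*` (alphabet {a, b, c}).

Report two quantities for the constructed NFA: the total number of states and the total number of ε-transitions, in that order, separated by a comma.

12, 11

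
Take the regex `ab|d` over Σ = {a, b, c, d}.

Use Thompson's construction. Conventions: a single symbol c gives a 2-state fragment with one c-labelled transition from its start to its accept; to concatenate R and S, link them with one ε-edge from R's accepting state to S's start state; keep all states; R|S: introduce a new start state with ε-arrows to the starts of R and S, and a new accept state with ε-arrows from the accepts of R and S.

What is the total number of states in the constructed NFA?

Per subexpression:
Each of the 3 symbol leaves contributes a 2-state fragment.
  ab : 4 states
  ab|d : 8 states

8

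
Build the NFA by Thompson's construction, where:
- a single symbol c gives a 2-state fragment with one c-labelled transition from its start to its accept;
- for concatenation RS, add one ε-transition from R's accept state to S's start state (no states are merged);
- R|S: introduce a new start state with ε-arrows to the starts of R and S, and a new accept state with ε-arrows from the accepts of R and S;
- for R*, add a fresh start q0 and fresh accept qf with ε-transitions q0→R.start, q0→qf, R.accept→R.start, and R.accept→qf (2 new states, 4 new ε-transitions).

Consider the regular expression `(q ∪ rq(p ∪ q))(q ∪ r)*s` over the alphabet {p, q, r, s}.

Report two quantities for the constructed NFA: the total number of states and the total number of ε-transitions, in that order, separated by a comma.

Per subexpression:
Each of the 8 symbol leaves contributes 2 states and 0 ε-transitions.
  p ∪ q → 6 states, 4 ε-transitions
  rq(p ∪ q) → 10 states, 6 ε-transitions
  q ∪ rq(p ∪ q) → 14 states, 10 ε-transitions
  q ∪ r → 6 states, 4 ε-transitions
  (q ∪ r)* → 8 states, 8 ε-transitions
  (q ∪ rq(p ∪ q))(q ∪ r)*s → 24 states, 20 ε-transitions

24, 20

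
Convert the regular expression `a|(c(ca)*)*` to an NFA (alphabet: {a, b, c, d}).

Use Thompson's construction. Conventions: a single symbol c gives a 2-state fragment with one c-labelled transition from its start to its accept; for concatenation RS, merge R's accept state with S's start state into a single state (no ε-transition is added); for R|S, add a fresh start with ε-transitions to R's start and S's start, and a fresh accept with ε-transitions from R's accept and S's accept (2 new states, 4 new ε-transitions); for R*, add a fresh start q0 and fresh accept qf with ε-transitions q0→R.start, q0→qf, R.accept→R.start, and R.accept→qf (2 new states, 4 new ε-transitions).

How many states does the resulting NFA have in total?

12

By structural recursion:
Each of the 4 symbol leaves contributes a 2-state fragment.
  ca : 3 states
  (ca)* : 5 states
  c(ca)* : 6 states
  (c(ca)*)* : 8 states
  a|(c(ca)*)* : 12 states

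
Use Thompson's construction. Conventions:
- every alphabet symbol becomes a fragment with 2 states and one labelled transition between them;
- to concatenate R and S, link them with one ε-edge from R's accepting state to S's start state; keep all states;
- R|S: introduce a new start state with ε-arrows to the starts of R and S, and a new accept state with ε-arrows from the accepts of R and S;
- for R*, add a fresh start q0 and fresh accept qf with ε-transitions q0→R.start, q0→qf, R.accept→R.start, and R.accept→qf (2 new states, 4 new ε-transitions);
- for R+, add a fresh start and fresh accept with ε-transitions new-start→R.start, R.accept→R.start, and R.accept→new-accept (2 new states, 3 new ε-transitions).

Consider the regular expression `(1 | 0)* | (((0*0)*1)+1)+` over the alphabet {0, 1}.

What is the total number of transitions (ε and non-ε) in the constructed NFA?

35

Recursing over subexpressions:
Each of the 6 symbol leaves contributes 1 transition (1 symbol, 0 ε).
  1 | 0 — 6 transitions (2 symbol, 4 ε)
  (1 | 0)* — 10 transitions (2 symbol, 8 ε)
  0* — 5 transitions (1 symbol, 4 ε)
  0*0 — 7 transitions (2 symbol, 5 ε)
  (0*0)* — 11 transitions (2 symbol, 9 ε)
  (0*0)*1 — 13 transitions (3 symbol, 10 ε)
  ((0*0)*1)+ — 16 transitions (3 symbol, 13 ε)
  ((0*0)*1)+1 — 18 transitions (4 symbol, 14 ε)
  (((0*0)*1)+1)+ — 21 transitions (4 symbol, 17 ε)
  (1 | 0)* | (((0*0)*1)+1)+ — 35 transitions (6 symbol, 29 ε)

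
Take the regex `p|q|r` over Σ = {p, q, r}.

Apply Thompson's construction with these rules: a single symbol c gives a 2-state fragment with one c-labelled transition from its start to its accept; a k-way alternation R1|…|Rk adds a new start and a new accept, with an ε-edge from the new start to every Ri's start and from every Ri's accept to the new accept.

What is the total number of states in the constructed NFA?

Bottom-up over the parse tree:
Each of the 3 symbol leaves contributes a 2-state fragment.
  p|q|r : 8 states

8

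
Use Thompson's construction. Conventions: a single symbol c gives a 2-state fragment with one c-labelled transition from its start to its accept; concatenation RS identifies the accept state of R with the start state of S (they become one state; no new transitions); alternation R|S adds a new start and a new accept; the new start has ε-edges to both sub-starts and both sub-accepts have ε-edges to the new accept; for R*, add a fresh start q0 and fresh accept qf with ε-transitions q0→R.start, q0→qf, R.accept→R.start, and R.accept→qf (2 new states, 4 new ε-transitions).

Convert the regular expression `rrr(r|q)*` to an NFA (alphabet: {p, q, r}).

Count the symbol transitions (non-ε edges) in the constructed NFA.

Recursing over subexpressions:
Each of the 5 symbol leaves contributes exactly 1 symbol transition.
  r|q : 2 symbol transitions
  (r|q)* : 2 symbol transitions
  rrr(r|q)* : 5 symbol transitions

5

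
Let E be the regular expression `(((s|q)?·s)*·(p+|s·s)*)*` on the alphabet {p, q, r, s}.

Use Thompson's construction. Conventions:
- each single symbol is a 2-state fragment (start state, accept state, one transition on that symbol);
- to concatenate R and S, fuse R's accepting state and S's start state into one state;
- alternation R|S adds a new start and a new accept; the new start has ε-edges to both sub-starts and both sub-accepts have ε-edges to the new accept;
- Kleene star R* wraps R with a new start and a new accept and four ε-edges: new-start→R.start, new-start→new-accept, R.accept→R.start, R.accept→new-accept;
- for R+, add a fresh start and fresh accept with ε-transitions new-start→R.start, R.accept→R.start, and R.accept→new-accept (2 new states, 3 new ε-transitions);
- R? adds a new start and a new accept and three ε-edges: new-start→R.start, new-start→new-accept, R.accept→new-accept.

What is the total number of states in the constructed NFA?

23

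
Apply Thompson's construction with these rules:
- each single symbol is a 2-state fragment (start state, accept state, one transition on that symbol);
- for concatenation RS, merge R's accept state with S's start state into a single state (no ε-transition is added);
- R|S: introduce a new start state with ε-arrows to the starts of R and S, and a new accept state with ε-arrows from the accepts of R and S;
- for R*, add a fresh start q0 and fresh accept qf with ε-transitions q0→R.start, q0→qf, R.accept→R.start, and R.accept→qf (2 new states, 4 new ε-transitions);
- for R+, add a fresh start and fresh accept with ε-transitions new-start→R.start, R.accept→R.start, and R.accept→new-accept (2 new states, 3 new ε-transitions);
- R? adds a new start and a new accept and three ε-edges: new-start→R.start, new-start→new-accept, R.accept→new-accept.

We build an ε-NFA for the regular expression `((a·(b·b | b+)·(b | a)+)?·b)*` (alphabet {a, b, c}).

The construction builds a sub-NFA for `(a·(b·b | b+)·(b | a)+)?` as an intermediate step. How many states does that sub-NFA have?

19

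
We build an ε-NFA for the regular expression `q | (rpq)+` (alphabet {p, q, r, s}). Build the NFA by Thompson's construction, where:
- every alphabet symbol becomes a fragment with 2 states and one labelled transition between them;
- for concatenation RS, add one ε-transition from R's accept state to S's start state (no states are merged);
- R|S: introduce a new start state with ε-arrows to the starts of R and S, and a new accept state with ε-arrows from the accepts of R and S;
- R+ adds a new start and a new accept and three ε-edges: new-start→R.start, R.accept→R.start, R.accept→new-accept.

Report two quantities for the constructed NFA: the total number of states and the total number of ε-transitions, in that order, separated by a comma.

Building bottom-up:
Each of the 4 symbol leaves contributes 2 states and 0 ε-transitions.
  rpq : 6 states, 2 ε-transitions
  (rpq)+ : 8 states, 5 ε-transitions
  q | (rpq)+ : 12 states, 9 ε-transitions

12, 9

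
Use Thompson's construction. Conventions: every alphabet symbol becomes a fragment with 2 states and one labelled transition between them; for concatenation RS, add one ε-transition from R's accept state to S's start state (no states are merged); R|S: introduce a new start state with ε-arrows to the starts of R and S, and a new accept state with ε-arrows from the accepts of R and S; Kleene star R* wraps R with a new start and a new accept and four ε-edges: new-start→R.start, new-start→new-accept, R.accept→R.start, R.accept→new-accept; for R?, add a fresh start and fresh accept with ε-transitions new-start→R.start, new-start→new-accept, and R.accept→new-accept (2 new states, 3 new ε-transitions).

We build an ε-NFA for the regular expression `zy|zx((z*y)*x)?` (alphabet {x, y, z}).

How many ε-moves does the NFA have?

20

Building bottom-up:
Each of the 7 symbol leaves contributes 0 ε-transitions.
  zy — 1 ε-transition
  z* — 4 ε-transitions
  z*y — 5 ε-transitions
  (z*y)* — 9 ε-transitions
  (z*y)*x — 10 ε-transitions
  ((z*y)*x)? — 13 ε-transitions
  zx((z*y)*x)? — 15 ε-transitions
  zy|zx((z*y)*x)? — 20 ε-transitions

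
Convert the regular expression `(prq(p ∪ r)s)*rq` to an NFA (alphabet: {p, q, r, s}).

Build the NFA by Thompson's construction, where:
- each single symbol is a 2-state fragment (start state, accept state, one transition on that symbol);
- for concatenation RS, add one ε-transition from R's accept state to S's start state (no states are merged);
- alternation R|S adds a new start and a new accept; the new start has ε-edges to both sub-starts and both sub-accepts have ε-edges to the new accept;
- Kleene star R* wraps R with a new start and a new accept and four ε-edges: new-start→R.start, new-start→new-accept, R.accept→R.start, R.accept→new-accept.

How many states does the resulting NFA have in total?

20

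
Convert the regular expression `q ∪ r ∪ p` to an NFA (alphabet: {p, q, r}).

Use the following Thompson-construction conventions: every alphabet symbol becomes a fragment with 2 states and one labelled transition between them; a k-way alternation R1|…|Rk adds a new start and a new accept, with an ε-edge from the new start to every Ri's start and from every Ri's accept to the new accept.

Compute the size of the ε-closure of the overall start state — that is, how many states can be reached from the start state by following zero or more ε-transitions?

4

Work bottom-up. For each fragment F, track |ε-closure(F.start)| and whether F's accept lies in that closure (i.e. whether F accepts ε). A single-symbol fragment has closure size 1 and does not accept ε.
  q ∪ r ∪ p — C = 1 + 1 + 1 + 1 = 4 (the new accept is not ε-reachable since no branch accepts ε)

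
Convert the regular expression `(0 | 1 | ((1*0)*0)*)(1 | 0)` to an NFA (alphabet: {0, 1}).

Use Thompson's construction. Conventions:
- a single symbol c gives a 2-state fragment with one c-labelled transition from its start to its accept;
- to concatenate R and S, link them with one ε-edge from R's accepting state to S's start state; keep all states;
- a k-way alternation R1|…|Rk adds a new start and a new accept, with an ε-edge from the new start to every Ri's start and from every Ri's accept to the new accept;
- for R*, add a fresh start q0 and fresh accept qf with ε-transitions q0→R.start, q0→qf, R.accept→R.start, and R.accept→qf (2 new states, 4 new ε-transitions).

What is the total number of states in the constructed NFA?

24

Recursing over subexpressions:
Each of the 7 symbol leaves contributes a 2-state fragment.
  1* — 4 states
  1*0 — 6 states
  (1*0)* — 8 states
  (1*0)*0 — 10 states
  ((1*0)*0)* — 12 states
  0 | 1 | ((1*0)*0)* — 18 states
  1 | 0 — 6 states
  (0 | 1 | ((1*0)*0)*)(1 | 0) — 24 states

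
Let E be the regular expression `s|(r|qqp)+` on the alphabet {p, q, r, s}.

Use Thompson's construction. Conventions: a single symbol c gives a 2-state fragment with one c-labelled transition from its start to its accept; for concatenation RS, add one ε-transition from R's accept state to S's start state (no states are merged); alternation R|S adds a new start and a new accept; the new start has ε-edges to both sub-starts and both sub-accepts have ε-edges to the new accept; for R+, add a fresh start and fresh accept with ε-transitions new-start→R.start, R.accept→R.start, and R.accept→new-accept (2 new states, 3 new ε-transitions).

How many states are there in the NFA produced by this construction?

16

Building bottom-up:
Each of the 5 symbol leaves contributes a 2-state fragment.
  qqp = 6 states
  r|qqp = 10 states
  (r|qqp)+ = 12 states
  s|(r|qqp)+ = 16 states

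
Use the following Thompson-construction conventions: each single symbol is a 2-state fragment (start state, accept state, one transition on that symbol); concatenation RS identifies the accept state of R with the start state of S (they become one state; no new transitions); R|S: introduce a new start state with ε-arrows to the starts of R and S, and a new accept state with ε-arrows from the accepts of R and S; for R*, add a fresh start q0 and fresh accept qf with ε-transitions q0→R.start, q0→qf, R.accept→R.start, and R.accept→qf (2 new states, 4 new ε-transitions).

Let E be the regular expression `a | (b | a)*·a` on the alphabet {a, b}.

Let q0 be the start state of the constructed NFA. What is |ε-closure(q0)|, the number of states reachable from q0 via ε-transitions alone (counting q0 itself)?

7

Compute the ε-closure size of each fragment's start state recursively; a symbol fragment's start has no outgoing ε-edge, so its closure is just itself (size 1).
  b | a : C = 1 + 1 + 1 = 3 (the new accept is not ε-reachable since no branch accepts ε)
  (b | a)* : C = 1 (new start) + 3 (body) + 1 (new accept) = 5
  (b | a)*·a : C = 5 + (1−1) = 5 (closure spills across the concat boundary because the left factor accepts ε)
  a | (b | a)*·a : new start ε-reaches every alternative's start; none of them accept ε, so the new accept is not reached: C = 1 + 1 + 5 = 7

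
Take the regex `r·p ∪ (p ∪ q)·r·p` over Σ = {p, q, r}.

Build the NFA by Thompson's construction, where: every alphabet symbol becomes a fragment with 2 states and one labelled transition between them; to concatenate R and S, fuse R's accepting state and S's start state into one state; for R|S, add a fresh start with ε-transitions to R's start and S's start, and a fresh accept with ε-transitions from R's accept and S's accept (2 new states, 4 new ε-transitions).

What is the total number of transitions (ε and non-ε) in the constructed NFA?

14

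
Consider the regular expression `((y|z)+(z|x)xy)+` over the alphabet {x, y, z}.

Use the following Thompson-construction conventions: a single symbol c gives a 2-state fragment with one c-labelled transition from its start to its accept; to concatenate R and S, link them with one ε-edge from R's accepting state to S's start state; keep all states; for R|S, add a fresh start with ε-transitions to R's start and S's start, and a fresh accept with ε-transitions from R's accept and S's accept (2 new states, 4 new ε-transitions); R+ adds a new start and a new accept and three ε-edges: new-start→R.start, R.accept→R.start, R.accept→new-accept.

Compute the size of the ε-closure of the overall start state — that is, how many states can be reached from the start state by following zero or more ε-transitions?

5

Work bottom-up. For each fragment F, track |ε-closure(F.start)| and whether F's accept lies in that closure (i.e. whether F accepts ε). A single-symbol fragment has closure size 1 and does not accept ε.
  y|z → new start ε-reaches every alternative's start; none of them accept ε, so the new accept is not reached: C = 1 + 1 + 1 = 3
  (y|z)+ → C = 1 + 3 = 4 (the body doesn't accept ε, so the new accept is not reached)
  z|x → new start ε-reaches every alternative's start; none of them accept ε, so the new accept is not reached: C = 1 + 1 + 1 = 3
  (y|z)+(z|x)xy → same as the first factor's closure: C = 4
  ((y|z)+(z|x)xy)+ → new start ε-reaches only the body's start; the new accept needs a symbol first: C = 1 + 4 = 5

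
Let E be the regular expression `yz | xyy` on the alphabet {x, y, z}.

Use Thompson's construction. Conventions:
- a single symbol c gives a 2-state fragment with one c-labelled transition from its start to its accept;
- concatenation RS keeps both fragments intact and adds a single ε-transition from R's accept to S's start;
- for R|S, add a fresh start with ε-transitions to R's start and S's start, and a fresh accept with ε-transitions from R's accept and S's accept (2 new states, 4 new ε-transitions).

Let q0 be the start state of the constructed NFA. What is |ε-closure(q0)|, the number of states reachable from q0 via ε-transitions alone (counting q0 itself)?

3

Let C(F) = |ε-closure(F.start)| within fragment F, and note whether F accepts ε. Symbol fragments have C = 1 and do not accept ε. Then:
  yz : same as the first factor's closure: |closure| = 1
  xyy : same as the first factor's closure: |closure| = 1
  yz | xyy : |closure| = 1 + 1 + 1 = 3 (the new accept is not ε-reachable since no branch accepts ε)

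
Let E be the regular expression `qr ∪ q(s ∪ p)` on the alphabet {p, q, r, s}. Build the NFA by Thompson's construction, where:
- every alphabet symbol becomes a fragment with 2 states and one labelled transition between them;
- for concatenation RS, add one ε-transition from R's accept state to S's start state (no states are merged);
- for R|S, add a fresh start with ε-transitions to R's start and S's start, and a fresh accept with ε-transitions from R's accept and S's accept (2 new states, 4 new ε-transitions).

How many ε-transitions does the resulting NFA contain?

10

By structural recursion:
Each of the 5 symbol leaves contributes 0 ε-transitions.
  qr — 1 ε-transition
  s ∪ p — 4 ε-transitions
  q(s ∪ p) — 5 ε-transitions
  qr ∪ q(s ∪ p) — 10 ε-transitions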